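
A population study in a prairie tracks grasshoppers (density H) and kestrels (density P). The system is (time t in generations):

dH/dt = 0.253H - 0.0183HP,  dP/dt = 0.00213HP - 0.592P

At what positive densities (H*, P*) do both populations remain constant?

H* ≈ 278, P* ≈ 13.8

Set dP/dt = 0 with P > 0: 0.00213H - 0.592 = 0, so H* = 0.592/0.00213 = 278.
Set dH/dt = 0 with H > 0: 0.253 - 0.0183P = 0, so P* = 0.253/0.0183 = 13.8.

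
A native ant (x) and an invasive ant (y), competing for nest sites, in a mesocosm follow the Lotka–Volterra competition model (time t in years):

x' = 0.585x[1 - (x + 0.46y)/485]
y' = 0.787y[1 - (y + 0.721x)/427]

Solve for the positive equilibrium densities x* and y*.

x* ≈ 432, y* ≈ 116

Setting both brackets to zero gives the nullclines x + 0.46y = 485 and 0.721x + y = 427.
Substituting y = 427 - 0.721x into the first: x(1 - 0.46·0.721) = 485 - 0.46·427.
So x* = 289/0.668 = 432, and then y* = 427 - 0.721·432 = 116.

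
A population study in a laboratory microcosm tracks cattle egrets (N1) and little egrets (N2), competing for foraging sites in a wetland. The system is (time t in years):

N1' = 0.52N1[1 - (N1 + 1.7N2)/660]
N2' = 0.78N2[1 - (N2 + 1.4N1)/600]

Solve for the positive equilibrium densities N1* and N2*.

N1* ≈ 261, N2* ≈ 235

Setting both brackets to zero gives the nullclines N1 + 1.7N2 = 660 and 1.4N1 + N2 = 600.
Substituting N2 = 600 - 1.4N1 into the first: N1(1 - 1.7·1.4) = 660 - 1.7·600.
So N1* = -360/-1.38 = 261, and then N2* = 600 - 1.4·261 = 235.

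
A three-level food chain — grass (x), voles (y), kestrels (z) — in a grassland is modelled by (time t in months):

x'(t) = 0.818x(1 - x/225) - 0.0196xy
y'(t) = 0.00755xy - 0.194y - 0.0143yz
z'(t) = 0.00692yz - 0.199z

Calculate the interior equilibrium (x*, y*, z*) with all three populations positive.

x* ≈ 70, y* ≈ 28.8, z* ≈ 23.4

From dz/dt = 0: 0.00692y* = 0.199, so y* = 28.8.
From dx/dt = 0: 0.818(1 - x*/225) = 0.0196·28.8, giving x* = 225·(1 - 0.689) = 70.
From dy/dt = 0: 0.00755·70 - 0.194 = 0.0143z*, so z* = 0.334/0.0143 = 23.4.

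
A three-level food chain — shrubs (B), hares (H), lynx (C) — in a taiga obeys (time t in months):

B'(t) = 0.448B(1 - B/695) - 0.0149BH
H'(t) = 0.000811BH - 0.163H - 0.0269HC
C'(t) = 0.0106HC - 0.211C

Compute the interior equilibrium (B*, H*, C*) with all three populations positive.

From dC/dt = 0: 0.0106H* = 0.211, so H* = 19.9.
From dB/dt = 0: 0.448(1 - B*/695) = 0.0149·19.9, giving B* = 695·(1 - 0.662) = 235.
From dH/dt = 0: 0.000811·235 - 0.163 = 0.0269C*, so C* = 0.0275/0.0269 = 1.02.

B* ≈ 235, H* ≈ 19.9, C* ≈ 1.02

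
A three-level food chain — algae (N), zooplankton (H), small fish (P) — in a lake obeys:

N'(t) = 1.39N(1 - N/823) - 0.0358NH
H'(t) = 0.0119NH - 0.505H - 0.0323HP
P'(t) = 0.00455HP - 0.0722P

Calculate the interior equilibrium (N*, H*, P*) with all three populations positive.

N* ≈ 487, H* ≈ 15.9, P* ≈ 164

From dP/dt = 0: 0.00455H* = 0.0722, so H* = 15.9.
From dN/dt = 0: 1.39(1 - N*/823) = 0.0358·15.9, giving N* = 823·(1 - 0.409) = 487.
From dH/dt = 0: 0.0119·487 - 0.505 = 0.0323P*, so P* = 5.29/0.0323 = 164.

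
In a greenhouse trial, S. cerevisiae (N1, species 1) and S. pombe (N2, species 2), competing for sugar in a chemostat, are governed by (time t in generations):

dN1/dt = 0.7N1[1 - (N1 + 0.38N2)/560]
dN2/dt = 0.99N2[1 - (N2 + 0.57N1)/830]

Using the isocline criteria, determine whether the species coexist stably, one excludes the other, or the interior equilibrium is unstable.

stable coexistence

Compare the nullcline intercepts: K1/α12 = 560/0.38 = 1470 > K2 = 830; K2/α21 = 830/0.57 = 1460 > K1 = 560.
Since both inequalities hold, each species can invade when rare, so the interior equilibrium is stable.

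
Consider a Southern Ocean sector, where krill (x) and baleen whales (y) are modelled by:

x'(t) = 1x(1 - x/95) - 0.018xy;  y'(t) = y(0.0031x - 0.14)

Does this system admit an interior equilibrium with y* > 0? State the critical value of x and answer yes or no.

Threshold x = 45.2; K > 45.2, so yes, the predator persists.

The predator equation gives dy/dt > 0 only when x > 0.14/0.0031 = 45.2.
Without the predator, x → K = 95. Since 95 > 45.2, the predator can invade and persist.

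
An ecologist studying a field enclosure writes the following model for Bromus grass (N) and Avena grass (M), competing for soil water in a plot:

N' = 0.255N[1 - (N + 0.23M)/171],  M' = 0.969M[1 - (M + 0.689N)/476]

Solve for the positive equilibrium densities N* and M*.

Setting both brackets to zero gives the nullclines N + 0.23M = 171 and 0.689N + M = 476.
Substituting M = 476 - 0.689N into the first: N(1 - 0.23·0.689) = 171 - 0.23·476.
So N* = 61.5/0.842 = 73.1, and then M* = 476 - 0.689·73.1 = 426.

N* ≈ 73.1, M* ≈ 426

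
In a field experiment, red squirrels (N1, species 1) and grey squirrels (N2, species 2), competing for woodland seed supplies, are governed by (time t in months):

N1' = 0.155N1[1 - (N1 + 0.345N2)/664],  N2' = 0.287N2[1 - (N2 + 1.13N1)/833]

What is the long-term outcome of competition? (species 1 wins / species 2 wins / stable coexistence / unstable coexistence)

Compare the nullcline intercepts: K1/α12 = 664/0.345 = 1920 > K2 = 833; K2/α21 = 833/1.13 = 737 > K1 = 664.
Since both inequalities hold, each species can invade when rare, so the interior equilibrium is stable.

stable coexistence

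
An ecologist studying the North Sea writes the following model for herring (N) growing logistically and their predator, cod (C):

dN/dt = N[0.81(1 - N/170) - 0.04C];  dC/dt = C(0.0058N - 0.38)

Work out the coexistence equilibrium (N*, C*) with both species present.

From dC/dt = 0 with C > 0: 0.0058N* = 0.38, so N* = 65.5.
Substitute into dN/dt = 0: 0.81(1 - 65.5/170) = 0.04C*.
The bracket is 0.615, giving C* = 0.498/0.04 = 12.4.

N* ≈ 65.5, C* ≈ 12.4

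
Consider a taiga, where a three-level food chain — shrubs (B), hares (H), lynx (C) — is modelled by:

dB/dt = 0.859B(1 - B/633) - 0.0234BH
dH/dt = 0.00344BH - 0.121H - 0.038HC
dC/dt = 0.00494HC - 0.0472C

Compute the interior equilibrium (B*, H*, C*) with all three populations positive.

From dC/dt = 0: 0.00494H* = 0.0472, so H* = 9.55.
From dB/dt = 0: 0.859(1 - B*/633) = 0.0234·9.55, giving B* = 633·(1 - 0.26) = 468.
From dH/dt = 0: 0.00344·468 - 0.121 = 0.038C*, so C* = 1.49/0.038 = 39.2.

B* ≈ 468, H* ≈ 9.55, C* ≈ 39.2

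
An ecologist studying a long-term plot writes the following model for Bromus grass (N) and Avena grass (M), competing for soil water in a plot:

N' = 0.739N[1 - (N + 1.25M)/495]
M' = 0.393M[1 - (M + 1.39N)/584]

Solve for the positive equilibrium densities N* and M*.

Setting both brackets to zero gives the nullclines N + 1.25M = 495 and 1.39N + M = 584.
Substituting M = 584 - 1.39N into the first: N(1 - 1.25·1.39) = 495 - 1.25·584.
So N* = -235/-0.737 = 319, and then M* = 584 - 1.39·319 = 141.

N* ≈ 319, M* ≈ 141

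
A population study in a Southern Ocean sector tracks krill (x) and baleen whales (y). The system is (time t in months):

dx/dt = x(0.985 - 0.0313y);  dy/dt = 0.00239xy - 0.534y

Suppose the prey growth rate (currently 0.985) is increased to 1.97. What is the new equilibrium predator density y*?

At the interior fixed point, setting dx/dt = 0 with x > 0 fixes y* = (prey growth rate)/(xy coefficient) — independent of the other coefficients.
With the change, y* = 1.97/0.0313 = 62.9; it rises from 31.5.

y* ≈ 62.9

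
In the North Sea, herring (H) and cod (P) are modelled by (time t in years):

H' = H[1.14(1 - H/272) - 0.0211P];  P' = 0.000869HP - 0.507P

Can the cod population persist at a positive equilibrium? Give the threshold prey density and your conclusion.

The predator equation gives dP/dt > 0 only when H > 0.507/0.000869 = 583.
Without the predator, H → K = 272. Since 272 < 583, the predator cannot invade.

Threshold H = 583; K < 583, so no, the predator goes extinct.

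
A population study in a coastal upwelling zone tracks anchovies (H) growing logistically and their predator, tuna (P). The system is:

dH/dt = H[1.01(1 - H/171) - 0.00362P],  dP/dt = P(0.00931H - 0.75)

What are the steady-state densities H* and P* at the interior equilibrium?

H* ≈ 80.6, P* ≈ 148

From dP/dt = 0 with P > 0: 0.00931H* = 0.75, so H* = 80.6.
Substitute into dH/dt = 0: 1.01(1 - 80.6/171) = 0.00362P*.
The bracket is 0.529, giving P* = 0.534/0.00362 = 148.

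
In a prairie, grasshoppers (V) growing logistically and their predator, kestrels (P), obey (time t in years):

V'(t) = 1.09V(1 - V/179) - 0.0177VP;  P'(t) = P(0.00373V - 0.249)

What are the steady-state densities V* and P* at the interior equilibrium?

V* ≈ 66.8, P* ≈ 38.6

From dP/dt = 0 with P > 0: 0.00373V* = 0.249, so V* = 66.8.
Substitute into dV/dt = 0: 1.09(1 - 66.8/179) = 0.0177P*.
The bracket is 0.627, giving P* = 0.683/0.0177 = 38.6.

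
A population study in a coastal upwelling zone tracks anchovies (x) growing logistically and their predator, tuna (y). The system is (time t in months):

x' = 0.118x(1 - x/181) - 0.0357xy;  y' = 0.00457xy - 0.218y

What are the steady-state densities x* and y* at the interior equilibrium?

x* ≈ 47.7, y* ≈ 2.43

From dy/dt = 0 with y > 0: 0.00457x* = 0.218, so x* = 47.7.
Substitute into dx/dt = 0: 0.118(1 - 47.7/181) = 0.0357y*.
The bracket is 0.736, giving y* = 0.0869/0.0357 = 2.43.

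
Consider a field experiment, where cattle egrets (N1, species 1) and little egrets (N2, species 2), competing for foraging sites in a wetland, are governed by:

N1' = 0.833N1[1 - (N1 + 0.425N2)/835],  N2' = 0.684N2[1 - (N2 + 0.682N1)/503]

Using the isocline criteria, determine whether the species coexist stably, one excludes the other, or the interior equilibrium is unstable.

Compare the nullcline intercepts: K1/α12 = 835/0.425 = 1960 > K2 = 503; K2/α21 = 503/0.682 = 738 < K1 = 835.
Since the inequalities point opposite ways, species 1 can invade but species 2 cannot.

species 1 excludes species 2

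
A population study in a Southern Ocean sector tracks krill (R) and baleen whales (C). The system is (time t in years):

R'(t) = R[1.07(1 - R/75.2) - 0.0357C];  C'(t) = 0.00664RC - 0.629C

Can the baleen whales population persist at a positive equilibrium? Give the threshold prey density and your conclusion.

Threshold R = 94.7; K < 94.7, so no, the predator goes extinct.

The predator equation gives dC/dt > 0 only when R > 0.629/0.00664 = 94.7.
Without the predator, R → K = 75.2. Since 75.2 < 94.7, the predator cannot invade.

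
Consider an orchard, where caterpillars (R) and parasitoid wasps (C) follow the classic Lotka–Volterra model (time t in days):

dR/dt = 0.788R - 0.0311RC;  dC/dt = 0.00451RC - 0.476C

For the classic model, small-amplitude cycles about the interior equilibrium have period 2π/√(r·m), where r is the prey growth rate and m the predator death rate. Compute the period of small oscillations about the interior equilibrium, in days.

T ≈ 10.3 days

Here r = 0.788 and m = 0.476, so r·m = 0.375.
ω = √0.375 = 0.612 per day, hence T = 2π/ω ≈ 10.3 days.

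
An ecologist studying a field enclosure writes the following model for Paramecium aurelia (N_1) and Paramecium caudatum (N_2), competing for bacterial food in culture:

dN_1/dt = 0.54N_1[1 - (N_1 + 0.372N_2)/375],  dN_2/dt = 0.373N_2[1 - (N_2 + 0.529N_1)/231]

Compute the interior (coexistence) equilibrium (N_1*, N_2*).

Setting both brackets to zero gives the nullclines N_1 + 0.372N_2 = 375 and 0.529N_1 + N_2 = 231.
Substituting N_2 = 231 - 0.529N_1 into the first: N_1(1 - 0.372·0.529) = 375 - 0.372·231.
So N_1* = 289/0.803 = 360, and then N_2* = 231 - 0.529·360 = 40.6.

N_1* ≈ 360, N_2* ≈ 40.6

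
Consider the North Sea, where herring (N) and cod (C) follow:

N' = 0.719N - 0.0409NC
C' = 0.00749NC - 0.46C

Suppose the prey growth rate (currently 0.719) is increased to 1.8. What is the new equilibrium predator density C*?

At the interior fixed point, setting dN/dt = 0 with N > 0 fixes C* = (prey growth rate)/(NC coefficient) — independent of the other coefficients.
With the change, C* = 1.8/0.0409 = 44; it rises from 17.6.

C* ≈ 44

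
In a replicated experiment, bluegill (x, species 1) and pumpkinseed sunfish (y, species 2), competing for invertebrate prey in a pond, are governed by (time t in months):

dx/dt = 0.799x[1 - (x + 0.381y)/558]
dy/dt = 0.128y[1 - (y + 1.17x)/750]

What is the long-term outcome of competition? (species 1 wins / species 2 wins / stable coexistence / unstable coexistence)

stable coexistence

Compare the nullcline intercepts: K1/α12 = 558/0.381 = 1460 > K2 = 750; K2/α21 = 750/1.17 = 641 > K1 = 558.
Since both inequalities hold, each species can invade when rare, so the interior equilibrium is stable.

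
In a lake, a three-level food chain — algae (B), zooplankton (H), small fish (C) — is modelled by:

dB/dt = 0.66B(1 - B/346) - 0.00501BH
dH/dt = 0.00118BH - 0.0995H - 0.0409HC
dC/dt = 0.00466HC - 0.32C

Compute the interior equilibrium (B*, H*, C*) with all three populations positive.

From dC/dt = 0: 0.00466H* = 0.32, so H* = 68.7.
From dB/dt = 0: 0.66(1 - B*/346) = 0.00501·68.7, giving B* = 346·(1 - 0.521) = 166.
From dH/dt = 0: 0.00118·166 - 0.0995 = 0.0409C*, so C* = 0.096/0.0409 = 2.35.

B* ≈ 166, H* ≈ 68.7, C* ≈ 2.35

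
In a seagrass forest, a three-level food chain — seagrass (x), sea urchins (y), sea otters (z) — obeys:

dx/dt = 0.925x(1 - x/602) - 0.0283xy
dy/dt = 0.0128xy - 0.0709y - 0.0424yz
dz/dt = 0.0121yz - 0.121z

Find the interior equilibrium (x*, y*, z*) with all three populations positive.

From dz/dt = 0: 0.0121y* = 0.121, so y* = 10.
From dx/dt = 0: 0.925(1 - x*/602) = 0.0283·10, giving x* = 602·(1 - 0.306) = 418.
From dy/dt = 0: 0.0128·418 - 0.0709 = 0.0424z*, so z* = 5.28/0.0424 = 124.

x* ≈ 418, y* ≈ 10, z* ≈ 124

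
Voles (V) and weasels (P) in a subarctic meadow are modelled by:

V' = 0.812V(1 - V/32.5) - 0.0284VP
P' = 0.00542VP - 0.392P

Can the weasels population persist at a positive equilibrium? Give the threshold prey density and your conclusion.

The predator equation gives dP/dt > 0 only when V > 0.392/0.00542 = 72.3.
Without the predator, V → K = 32.5. Since 32.5 < 72.3, the predator cannot invade.

Threshold V = 72.3; K < 72.3, so no, the predator goes extinct.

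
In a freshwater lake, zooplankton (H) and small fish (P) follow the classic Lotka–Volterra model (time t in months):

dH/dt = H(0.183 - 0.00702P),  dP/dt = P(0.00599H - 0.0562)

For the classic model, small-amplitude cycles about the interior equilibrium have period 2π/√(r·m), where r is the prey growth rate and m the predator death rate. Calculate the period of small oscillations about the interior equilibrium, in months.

T ≈ 62 months

Here r = 0.183 and m = 0.0562, so r·m = 0.0103.
ω = √0.0103 = 0.101 per month, hence T = 2π/ω ≈ 62 months.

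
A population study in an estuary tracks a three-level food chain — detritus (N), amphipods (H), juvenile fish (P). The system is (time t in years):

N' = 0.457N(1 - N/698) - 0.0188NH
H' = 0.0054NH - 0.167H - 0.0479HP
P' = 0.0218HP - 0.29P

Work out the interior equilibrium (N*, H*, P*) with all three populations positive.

From dP/dt = 0: 0.0218H* = 0.29, so H* = 13.3.
From dN/dt = 0: 0.457(1 - N*/698) = 0.0188·13.3, giving N* = 698·(1 - 0.547) = 316.
From dH/dt = 0: 0.0054·316 - 0.167 = 0.0479P*, so P* = 1.54/0.0479 = 32.1.

N* ≈ 316, H* ≈ 13.3, P* ≈ 32.1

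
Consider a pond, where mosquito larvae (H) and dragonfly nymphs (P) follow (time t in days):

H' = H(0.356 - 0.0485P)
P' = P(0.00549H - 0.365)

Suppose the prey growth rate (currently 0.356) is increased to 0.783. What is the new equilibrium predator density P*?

P* ≈ 16.1

At the interior fixed point, setting dH/dt = 0 with H > 0 fixes P* = (prey growth rate)/(HP coefficient) — independent of the other coefficients.
With the change, P* = 0.783/0.0485 = 16.1; it rises from 7.34.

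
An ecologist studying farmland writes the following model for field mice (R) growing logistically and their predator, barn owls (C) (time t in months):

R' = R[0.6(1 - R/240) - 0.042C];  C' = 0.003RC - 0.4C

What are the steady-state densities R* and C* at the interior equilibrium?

From dC/dt = 0 with C > 0: 0.003R* = 0.4, so R* = 133.
Substitute into dR/dt = 0: 0.6(1 - 133/240) = 0.042C*.
The bracket is 0.444, giving C* = 0.267/0.042 = 6.35.

R* ≈ 133, C* ≈ 6.35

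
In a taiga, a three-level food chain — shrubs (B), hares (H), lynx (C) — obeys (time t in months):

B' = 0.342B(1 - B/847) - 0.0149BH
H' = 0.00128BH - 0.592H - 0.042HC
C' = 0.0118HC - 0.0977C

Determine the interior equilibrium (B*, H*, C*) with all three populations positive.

From dC/dt = 0: 0.0118H* = 0.0977, so H* = 8.28.
From dB/dt = 0: 0.342(1 - B*/847) = 0.0149·8.28, giving B* = 847·(1 - 0.361) = 541.
From dH/dt = 0: 0.00128·541 - 0.592 = 0.042C*, so C* = 0.101/0.042 = 2.41.

B* ≈ 541, H* ≈ 8.28, C* ≈ 2.41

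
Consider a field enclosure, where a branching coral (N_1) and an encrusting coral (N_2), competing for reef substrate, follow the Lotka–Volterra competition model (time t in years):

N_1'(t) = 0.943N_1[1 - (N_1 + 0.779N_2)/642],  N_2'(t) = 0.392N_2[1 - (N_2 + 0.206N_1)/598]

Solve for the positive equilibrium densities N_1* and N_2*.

Setting both brackets to zero gives the nullclines N_1 + 0.779N_2 = 642 and 0.206N_1 + N_2 = 598.
Substituting N_2 = 598 - 0.206N_1 into the first: N_1(1 - 0.779·0.206) = 642 - 0.779·598.
So N_1* = 176/0.84 = 210, and then N_2* = 598 - 0.206·210 = 555.

N_1* ≈ 210, N_2* ≈ 555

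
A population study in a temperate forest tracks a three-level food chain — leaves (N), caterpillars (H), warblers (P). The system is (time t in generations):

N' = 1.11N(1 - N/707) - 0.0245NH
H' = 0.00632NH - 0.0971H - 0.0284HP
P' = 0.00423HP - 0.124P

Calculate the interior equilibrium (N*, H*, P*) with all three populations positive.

N* ≈ 250, H* ≈ 29.3, P* ≈ 52.1

From dP/dt = 0: 0.00423H* = 0.124, so H* = 29.3.
From dN/dt = 0: 1.11(1 - N*/707) = 0.0245·29.3, giving N* = 707·(1 - 0.647) = 250.
From dH/dt = 0: 0.00632·250 - 0.0971 = 0.0284P*, so P* = 1.48/0.0284 = 52.1.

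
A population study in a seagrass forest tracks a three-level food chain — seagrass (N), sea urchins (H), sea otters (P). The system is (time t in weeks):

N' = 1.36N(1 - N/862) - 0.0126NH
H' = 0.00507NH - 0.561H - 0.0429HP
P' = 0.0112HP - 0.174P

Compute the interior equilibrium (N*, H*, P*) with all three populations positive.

From dP/dt = 0: 0.0112H* = 0.174, so H* = 15.5.
From dN/dt = 0: 1.36(1 - N*/862) = 0.0126·15.5, giving N* = 862·(1 - 0.144) = 738.
From dH/dt = 0: 0.00507·738 - 0.561 = 0.0429P*, so P* = 3.18/0.0429 = 74.1.

N* ≈ 738, H* ≈ 15.5, P* ≈ 74.1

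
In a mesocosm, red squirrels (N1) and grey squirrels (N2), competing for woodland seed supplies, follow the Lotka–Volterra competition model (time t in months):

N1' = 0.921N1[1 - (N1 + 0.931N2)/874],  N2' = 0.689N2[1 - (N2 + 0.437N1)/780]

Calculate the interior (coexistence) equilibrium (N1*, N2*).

Setting both brackets to zero gives the nullclines N1 + 0.931N2 = 874 and 0.437N1 + N2 = 780.
Substituting N2 = 780 - 0.437N1 into the first: N1(1 - 0.931·0.437) = 874 - 0.931·780.
So N1* = 148/0.593 = 249, and then N2* = 780 - 0.437·249 = 671.

N1* ≈ 249, N2* ≈ 671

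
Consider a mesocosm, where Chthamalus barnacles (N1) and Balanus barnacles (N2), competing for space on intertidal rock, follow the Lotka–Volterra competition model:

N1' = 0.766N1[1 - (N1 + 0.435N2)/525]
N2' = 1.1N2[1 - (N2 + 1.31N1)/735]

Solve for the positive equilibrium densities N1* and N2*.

N1* ≈ 477, N2* ≈ 110

Setting both brackets to zero gives the nullclines N1 + 0.435N2 = 525 and 1.31N1 + N2 = 735.
Substituting N2 = 735 - 1.31N1 into the first: N1(1 - 0.435·1.31) = 525 - 0.435·735.
So N1* = 205/0.43 = 477, and then N2* = 735 - 1.31·477 = 110.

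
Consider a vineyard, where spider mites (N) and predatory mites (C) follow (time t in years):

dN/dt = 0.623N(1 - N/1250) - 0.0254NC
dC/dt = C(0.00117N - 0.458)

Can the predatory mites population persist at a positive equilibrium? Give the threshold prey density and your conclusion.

Threshold N = 391; K > 391, so yes, the predator persists.

The predator equation gives dC/dt > 0 only when N > 0.458/0.00117 = 391.
Without the predator, N → K = 1250. Since 1250 > 391, the predator can invade and persist.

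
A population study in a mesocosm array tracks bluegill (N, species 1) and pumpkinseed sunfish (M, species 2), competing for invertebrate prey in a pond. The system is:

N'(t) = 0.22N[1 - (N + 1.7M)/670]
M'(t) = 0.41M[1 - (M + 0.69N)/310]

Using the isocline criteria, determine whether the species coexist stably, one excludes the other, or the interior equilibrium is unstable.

Compare the nullcline intercepts: K1/α12 = 670/1.7 = 394 > K2 = 310; K2/α21 = 310/0.69 = 449 < K1 = 670.
Since the inequalities point opposite ways, species 1 can invade but species 2 cannot.

species 1 excludes species 2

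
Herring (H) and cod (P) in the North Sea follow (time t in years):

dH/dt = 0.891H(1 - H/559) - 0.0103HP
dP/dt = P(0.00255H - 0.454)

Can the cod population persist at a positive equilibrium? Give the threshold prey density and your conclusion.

The predator equation gives dP/dt > 0 only when H > 0.454/0.00255 = 178.
Without the predator, H → K = 559. Since 559 > 178, the predator can invade and persist.

Threshold H = 178; K > 178, so yes, the predator persists.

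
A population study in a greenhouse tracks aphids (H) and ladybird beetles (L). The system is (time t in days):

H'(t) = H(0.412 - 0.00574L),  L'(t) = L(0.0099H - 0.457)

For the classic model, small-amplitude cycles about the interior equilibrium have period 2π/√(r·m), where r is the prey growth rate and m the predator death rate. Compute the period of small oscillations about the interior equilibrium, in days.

T ≈ 14.5 days

Here r = 0.412 and m = 0.457, so r·m = 0.188.
ω = √0.188 = 0.434 per day, hence T = 2π/ω ≈ 14.5 days.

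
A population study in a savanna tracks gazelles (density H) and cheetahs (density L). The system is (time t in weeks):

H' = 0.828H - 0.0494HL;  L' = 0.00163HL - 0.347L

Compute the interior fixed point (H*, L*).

H* ≈ 213, L* ≈ 16.8

Set dL/dt = 0 with L > 0: 0.00163H - 0.347 = 0, so H* = 0.347/0.00163 = 213.
Set dH/dt = 0 with H > 0: 0.828 - 0.0494L = 0, so L* = 0.828/0.0494 = 16.8.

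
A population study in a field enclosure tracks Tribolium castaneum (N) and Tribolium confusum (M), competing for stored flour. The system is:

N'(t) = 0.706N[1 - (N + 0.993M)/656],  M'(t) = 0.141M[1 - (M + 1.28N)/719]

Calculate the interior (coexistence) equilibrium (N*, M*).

Setting both brackets to zero gives the nullclines N + 0.993M = 656 and 1.28N + M = 719.
Substituting M = 719 - 1.28N into the first: N(1 - 0.993·1.28) = 656 - 0.993·719.
So N* = -58/-0.271 = 214, and then M* = 719 - 1.28·214 = 445.

N* ≈ 214, M* ≈ 445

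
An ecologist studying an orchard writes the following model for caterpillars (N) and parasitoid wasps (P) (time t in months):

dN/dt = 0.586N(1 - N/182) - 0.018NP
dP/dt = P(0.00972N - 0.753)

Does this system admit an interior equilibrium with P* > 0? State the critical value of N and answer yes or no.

The predator equation gives dP/dt > 0 only when N > 0.753/0.00972 = 77.5.
Without the predator, N → K = 182. Since 182 > 77.5, the predator can invade and persist.

Threshold N = 77.5; K > 77.5, so yes, the predator persists.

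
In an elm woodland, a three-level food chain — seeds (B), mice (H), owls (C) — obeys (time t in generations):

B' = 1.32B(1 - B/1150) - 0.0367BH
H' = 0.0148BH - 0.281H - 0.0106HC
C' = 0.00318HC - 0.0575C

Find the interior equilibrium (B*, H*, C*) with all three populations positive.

From dC/dt = 0: 0.00318H* = 0.0575, so H* = 18.1.
From dB/dt = 0: 1.32(1 - B*/1150) = 0.0367·18.1, giving B* = 1150·(1 - 0.503) = 572.
From dH/dt = 0: 0.0148·572 - 0.281 = 0.0106C*, so C* = 8.18/0.0106 = 772.

B* ≈ 572, H* ≈ 18.1, C* ≈ 772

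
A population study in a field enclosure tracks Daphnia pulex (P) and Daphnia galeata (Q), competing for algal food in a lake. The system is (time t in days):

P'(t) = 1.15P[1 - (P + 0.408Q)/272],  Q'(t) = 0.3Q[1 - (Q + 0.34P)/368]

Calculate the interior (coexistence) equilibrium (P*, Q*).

P* ≈ 141, Q* ≈ 320

Setting both brackets to zero gives the nullclines P + 0.408Q = 272 and 0.34P + Q = 368.
Substituting Q = 368 - 0.34P into the first: P(1 - 0.408·0.34) = 272 - 0.408·368.
So P* = 122/0.861 = 141, and then Q* = 368 - 0.34·141 = 320.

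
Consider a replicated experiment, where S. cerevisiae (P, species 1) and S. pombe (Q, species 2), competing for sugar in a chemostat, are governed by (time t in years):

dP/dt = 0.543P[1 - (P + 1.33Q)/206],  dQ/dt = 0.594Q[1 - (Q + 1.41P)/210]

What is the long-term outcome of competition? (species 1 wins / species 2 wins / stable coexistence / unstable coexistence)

Compare the nullcline intercepts: K1/α12 = 206/1.33 = 155 < K2 = 210; K2/α21 = 210/1.41 = 149 < K1 = 206.
Since both are reversed, neither can invade when rare; the interior point is a saddle.

unstable coexistence (outcome depends on initial conditions)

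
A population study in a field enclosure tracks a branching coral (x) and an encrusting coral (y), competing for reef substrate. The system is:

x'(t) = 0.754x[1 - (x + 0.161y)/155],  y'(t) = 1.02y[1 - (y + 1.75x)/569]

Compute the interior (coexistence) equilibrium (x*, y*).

x* ≈ 88.3, y* ≈ 415

Setting both brackets to zero gives the nullclines x + 0.161y = 155 and 1.75x + y = 569.
Substituting y = 569 - 1.75x into the first: x(1 - 0.161·1.75) = 155 - 0.161·569.
So x* = 63.4/0.718 = 88.3, and then y* = 569 - 1.75·88.3 = 415.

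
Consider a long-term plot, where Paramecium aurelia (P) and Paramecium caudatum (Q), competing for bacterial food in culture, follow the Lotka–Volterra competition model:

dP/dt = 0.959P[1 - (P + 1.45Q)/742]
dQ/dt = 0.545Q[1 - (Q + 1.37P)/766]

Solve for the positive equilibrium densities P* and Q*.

Setting both brackets to zero gives the nullclines P + 1.45Q = 742 and 1.37P + Q = 766.
Substituting Q = 766 - 1.37P into the first: P(1 - 1.45·1.37) = 742 - 1.45·766.
So P* = -369/-0.987 = 374, and then Q* = 766 - 1.37·374 = 254.

P* ≈ 374, Q* ≈ 254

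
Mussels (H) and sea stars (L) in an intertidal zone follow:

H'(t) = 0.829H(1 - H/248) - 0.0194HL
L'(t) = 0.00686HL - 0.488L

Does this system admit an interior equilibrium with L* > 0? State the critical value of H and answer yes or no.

The predator equation gives dL/dt > 0 only when H > 0.488/0.00686 = 71.1.
Without the predator, H → K = 248. Since 248 > 71.1, the predator can invade and persist.

Threshold H = 71.1; K > 71.1, so yes, the predator persists.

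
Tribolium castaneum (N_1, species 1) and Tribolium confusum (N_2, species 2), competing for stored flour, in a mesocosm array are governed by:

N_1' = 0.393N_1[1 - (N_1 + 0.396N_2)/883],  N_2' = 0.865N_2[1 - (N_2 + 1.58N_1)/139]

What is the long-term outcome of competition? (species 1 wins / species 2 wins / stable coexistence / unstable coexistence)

Compare the nullcline intercepts: K1/α12 = 883/0.396 = 2230 > K2 = 139; K2/α21 = 139/1.58 = 88 < K1 = 883.
Since the inequalities point opposite ways, species 1 can invade but species 2 cannot.

species 1 excludes species 2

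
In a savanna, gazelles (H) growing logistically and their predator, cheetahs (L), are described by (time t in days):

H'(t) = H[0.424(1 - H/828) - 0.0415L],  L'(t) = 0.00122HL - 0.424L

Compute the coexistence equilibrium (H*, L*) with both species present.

From dL/dt = 0 with L > 0: 0.00122H* = 0.424, so H* = 348.
Substitute into dH/dt = 0: 0.424(1 - 348/828) = 0.0415L*.
The bracket is 0.58, giving L* = 0.246/0.0415 = 5.93.

H* ≈ 348, L* ≈ 5.93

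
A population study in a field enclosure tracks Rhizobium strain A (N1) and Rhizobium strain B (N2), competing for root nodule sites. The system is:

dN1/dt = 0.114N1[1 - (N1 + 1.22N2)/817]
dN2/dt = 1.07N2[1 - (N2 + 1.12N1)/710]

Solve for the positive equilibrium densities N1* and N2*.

Setting both brackets to zero gives the nullclines N1 + 1.22N2 = 817 and 1.12N1 + N2 = 710.
Substituting N2 = 710 - 1.12N1 into the first: N1(1 - 1.22·1.12) = 817 - 1.22·710.
So N1* = -49.2/-0.366 = 134, and then N2* = 710 - 1.12·134 = 560.

N1* ≈ 134, N2* ≈ 560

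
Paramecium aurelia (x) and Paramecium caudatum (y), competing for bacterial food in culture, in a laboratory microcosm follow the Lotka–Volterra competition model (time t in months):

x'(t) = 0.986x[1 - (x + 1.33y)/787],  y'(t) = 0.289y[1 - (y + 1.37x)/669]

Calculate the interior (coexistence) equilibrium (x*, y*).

Setting both brackets to zero gives the nullclines x + 1.33y = 787 and 1.37x + y = 669.
Substituting y = 669 - 1.37x into the first: x(1 - 1.33·1.37) = 787 - 1.33·669.
So x* = -103/-0.822 = 125, and then y* = 669 - 1.37·125 = 498.

x* ≈ 125, y* ≈ 498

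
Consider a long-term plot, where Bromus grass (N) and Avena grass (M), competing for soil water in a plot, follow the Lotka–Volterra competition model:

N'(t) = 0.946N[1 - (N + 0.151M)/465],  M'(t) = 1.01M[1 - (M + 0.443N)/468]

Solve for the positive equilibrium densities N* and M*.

Setting both brackets to zero gives the nullclines N + 0.151M = 465 and 0.443N + M = 468.
Substituting M = 468 - 0.443N into the first: N(1 - 0.151·0.443) = 465 - 0.151·468.
So N* = 394/0.933 = 423, and then M* = 468 - 0.443·423 = 281.

N* ≈ 423, M* ≈ 281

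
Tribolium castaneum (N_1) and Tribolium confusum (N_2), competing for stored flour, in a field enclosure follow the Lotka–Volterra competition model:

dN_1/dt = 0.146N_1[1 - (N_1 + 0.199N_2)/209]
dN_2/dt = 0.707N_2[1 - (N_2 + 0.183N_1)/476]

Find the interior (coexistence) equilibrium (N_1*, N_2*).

N_1* ≈ 119, N_2* ≈ 454

Setting both brackets to zero gives the nullclines N_1 + 0.199N_2 = 209 and 0.183N_1 + N_2 = 476.
Substituting N_2 = 476 - 0.183N_1 into the first: N_1(1 - 0.199·0.183) = 209 - 0.199·476.
So N_1* = 114/0.964 = 119, and then N_2* = 476 - 0.183·119 = 454.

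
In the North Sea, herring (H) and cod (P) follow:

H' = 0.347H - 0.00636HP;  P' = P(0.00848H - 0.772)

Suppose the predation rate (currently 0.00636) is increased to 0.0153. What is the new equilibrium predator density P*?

At the interior fixed point, setting dH/dt = 0 with H > 0 fixes P* = (prey growth rate)/(HP coefficient) — independent of the other coefficients.
With the change, P* = 0.347/0.0153 = 22.7; it falls from 54.6.

P* ≈ 22.7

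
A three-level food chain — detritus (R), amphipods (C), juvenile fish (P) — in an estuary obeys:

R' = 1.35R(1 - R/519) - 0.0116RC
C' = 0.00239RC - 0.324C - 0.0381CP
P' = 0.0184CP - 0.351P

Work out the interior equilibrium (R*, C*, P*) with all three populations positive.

From dP/dt = 0: 0.0184C* = 0.351, so C* = 19.1.
From dR/dt = 0: 1.35(1 - R*/519) = 0.0116·19.1, giving R* = 519·(1 - 0.164) = 434.
From dC/dt = 0: 0.00239·434 - 0.324 = 0.0381P*, so P* = 0.713/0.0381 = 18.7.

R* ≈ 434, C* ≈ 19.1, P* ≈ 18.7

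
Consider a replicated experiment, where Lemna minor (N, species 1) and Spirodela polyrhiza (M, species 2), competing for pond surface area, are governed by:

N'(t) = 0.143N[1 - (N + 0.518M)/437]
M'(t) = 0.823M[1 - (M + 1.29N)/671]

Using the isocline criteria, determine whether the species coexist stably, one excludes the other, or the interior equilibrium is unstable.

stable coexistence

Compare the nullcline intercepts: K1/α12 = 437/0.518 = 844 > K2 = 671; K2/α21 = 671/1.29 = 520 > K1 = 437.
Since both inequalities hold, each species can invade when rare, so the interior equilibrium is stable.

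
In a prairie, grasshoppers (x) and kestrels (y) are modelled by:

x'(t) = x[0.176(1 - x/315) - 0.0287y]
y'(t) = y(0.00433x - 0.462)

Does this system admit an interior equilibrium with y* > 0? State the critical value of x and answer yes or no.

The predator equation gives dy/dt > 0 only when x > 0.462/0.00433 = 107.
Without the predator, x → K = 315. Since 315 > 107, the predator can invade and persist.

Threshold x = 107; K > 107, so yes, the predator persists.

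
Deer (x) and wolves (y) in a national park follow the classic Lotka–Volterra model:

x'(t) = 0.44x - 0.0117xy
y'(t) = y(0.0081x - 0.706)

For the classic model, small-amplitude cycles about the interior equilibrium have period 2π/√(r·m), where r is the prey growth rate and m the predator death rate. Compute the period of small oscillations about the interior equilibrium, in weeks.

Here r = 0.44 and m = 0.706, so r·m = 0.311.
ω = √0.311 = 0.557 per week, hence T = 2π/ω ≈ 11.3 weeks.

T ≈ 11.3 weeks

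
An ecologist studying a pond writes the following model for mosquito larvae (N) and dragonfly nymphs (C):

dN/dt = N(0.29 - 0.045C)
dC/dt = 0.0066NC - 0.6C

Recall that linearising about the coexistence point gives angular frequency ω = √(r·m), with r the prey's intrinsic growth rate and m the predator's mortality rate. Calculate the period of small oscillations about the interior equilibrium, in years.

Here r = 0.29 and m = 0.6, so r·m = 0.174.
ω = √0.174 = 0.417 per year, hence T = 2π/ω ≈ 15.1 years.

T ≈ 15.1 years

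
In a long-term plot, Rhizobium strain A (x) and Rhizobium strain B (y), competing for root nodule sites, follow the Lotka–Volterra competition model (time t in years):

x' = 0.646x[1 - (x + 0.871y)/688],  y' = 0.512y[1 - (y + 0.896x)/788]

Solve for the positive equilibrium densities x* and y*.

x* ≈ 7.52, y* ≈ 781

Setting both brackets to zero gives the nullclines x + 0.871y = 688 and 0.896x + y = 788.
Substituting y = 788 - 0.896x into the first: x(1 - 0.871·0.896) = 688 - 0.871·788.
So x* = 1.65/0.22 = 7.52, and then y* = 788 - 0.896·7.52 = 781.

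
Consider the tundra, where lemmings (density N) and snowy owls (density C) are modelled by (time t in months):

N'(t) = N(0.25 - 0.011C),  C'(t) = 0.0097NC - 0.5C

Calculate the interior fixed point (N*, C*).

Set dC/dt = 0 with C > 0: 0.0097N - 0.5 = 0, so N* = 0.5/0.0097 = 51.5.
Set dN/dt = 0 with N > 0: 0.25 - 0.011C = 0, so C* = 0.25/0.011 = 22.7.

N* ≈ 51.5, C* ≈ 22.7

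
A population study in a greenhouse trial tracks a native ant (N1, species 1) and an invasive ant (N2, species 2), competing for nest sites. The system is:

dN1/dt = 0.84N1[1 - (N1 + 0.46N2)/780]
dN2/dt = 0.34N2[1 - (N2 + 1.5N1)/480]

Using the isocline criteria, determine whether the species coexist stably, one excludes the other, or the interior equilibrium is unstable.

Compare the nullcline intercepts: K1/α12 = 780/0.46 = 1700 > K2 = 480; K2/α21 = 480/1.5 = 320 < K1 = 780.
Since the inequalities point opposite ways, species 1 can invade but species 2 cannot.

species 1 excludes species 2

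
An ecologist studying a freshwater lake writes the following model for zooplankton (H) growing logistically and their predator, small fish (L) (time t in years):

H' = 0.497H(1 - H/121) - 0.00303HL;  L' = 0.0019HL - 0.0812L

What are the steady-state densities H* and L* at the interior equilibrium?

From dL/dt = 0 with L > 0: 0.0019H* = 0.0812, so H* = 42.7.
Substitute into dH/dt = 0: 0.497(1 - 42.7/121) = 0.00303L*.
The bracket is 0.647, giving L* = 0.321/0.00303 = 106.

H* ≈ 42.7, L* ≈ 106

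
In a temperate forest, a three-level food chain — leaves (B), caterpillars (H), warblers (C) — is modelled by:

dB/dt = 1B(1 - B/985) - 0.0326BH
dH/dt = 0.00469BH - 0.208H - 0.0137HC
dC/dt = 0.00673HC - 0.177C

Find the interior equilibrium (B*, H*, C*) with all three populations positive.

From dC/dt = 0: 0.00673H* = 0.177, so H* = 26.3.
From dB/dt = 0: 1(1 - B*/985) = 0.0326·26.3, giving B* = 985·(1 - 0.857) = 140.
From dH/dt = 0: 0.00469·140 - 0.208 = 0.0137C*, so C* = 0.451/0.0137 = 32.9.

B* ≈ 140, H* ≈ 26.3, C* ≈ 32.9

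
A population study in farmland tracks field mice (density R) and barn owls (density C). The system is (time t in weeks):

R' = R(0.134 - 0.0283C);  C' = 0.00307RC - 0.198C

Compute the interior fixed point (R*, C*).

R* ≈ 64.5, C* ≈ 4.73

Set dC/dt = 0 with C > 0: 0.00307R - 0.198 = 0, so R* = 0.198/0.00307 = 64.5.
Set dR/dt = 0 with R > 0: 0.134 - 0.0283C = 0, so C* = 0.134/0.0283 = 4.73.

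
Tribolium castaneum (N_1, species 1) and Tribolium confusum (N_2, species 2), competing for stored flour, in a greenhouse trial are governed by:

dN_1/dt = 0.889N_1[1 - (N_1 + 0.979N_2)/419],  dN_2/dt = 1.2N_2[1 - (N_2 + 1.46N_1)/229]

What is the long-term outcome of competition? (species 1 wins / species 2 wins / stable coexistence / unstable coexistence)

Compare the nullcline intercepts: K1/α12 = 419/0.979 = 428 > K2 = 229; K2/α21 = 229/1.46 = 157 < K1 = 419.
Since the inequalities point opposite ways, species 1 can invade but species 2 cannot.

species 1 excludes species 2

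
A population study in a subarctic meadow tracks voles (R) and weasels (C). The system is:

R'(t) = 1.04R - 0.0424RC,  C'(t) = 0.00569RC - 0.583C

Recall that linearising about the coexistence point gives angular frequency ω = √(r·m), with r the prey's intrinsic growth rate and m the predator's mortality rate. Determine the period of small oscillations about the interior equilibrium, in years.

Here r = 1.04 and m = 0.583, so r·m = 0.606.
ω = √0.606 = 0.779 per year, hence T = 2π/ω ≈ 8.07 years.

T ≈ 8.07 years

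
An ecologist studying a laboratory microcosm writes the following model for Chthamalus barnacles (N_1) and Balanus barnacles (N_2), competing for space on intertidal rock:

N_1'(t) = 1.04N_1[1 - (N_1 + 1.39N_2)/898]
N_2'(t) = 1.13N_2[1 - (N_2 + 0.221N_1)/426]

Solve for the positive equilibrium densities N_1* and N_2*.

Setting both brackets to zero gives the nullclines N_1 + 1.39N_2 = 898 and 0.221N_1 + N_2 = 426.
Substituting N_2 = 426 - 0.221N_1 into the first: N_1(1 - 1.39·0.221) = 898 - 1.39·426.
So N_1* = 306/0.693 = 441, and then N_2* = 426 - 0.221·441 = 328.

N_1* ≈ 441, N_2* ≈ 328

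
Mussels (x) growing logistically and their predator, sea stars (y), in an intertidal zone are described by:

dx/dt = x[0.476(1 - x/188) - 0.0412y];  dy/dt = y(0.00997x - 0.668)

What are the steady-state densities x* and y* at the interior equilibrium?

From dy/dt = 0 with y > 0: 0.00997x* = 0.668, so x* = 67.
Substitute into dx/dt = 0: 0.476(1 - 67/188) = 0.0412y*.
The bracket is 0.644, giving y* = 0.306/0.0412 = 7.44.

x* ≈ 67, y* ≈ 7.44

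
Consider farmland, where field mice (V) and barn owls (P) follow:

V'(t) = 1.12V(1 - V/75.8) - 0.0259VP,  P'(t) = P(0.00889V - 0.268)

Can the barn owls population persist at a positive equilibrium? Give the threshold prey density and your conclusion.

Threshold V = 30.1; K > 30.1, so yes, the predator persists.

The predator equation gives dP/dt > 0 only when V > 0.268/0.00889 = 30.1.
Without the predator, V → K = 75.8. Since 75.8 > 30.1, the predator can invade and persist.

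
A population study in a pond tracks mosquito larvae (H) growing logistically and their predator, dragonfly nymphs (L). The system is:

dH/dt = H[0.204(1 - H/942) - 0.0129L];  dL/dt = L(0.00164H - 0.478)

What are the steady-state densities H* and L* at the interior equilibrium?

From dL/dt = 0 with L > 0: 0.00164H* = 0.478, so H* = 291.
Substitute into dH/dt = 0: 0.204(1 - 291/942) = 0.0129L*.
The bracket is 0.691, giving L* = 0.141/0.0129 = 10.9.

H* ≈ 291, L* ≈ 10.9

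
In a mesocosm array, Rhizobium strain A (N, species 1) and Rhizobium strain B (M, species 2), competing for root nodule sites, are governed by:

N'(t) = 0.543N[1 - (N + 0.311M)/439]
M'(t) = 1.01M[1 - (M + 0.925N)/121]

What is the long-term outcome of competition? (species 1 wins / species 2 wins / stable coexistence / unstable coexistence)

Compare the nullcline intercepts: K1/α12 = 439/0.311 = 1410 > K2 = 121; K2/α21 = 121/0.925 = 131 < K1 = 439.
Since the inequalities point opposite ways, species 1 can invade but species 2 cannot.

species 1 excludes species 2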